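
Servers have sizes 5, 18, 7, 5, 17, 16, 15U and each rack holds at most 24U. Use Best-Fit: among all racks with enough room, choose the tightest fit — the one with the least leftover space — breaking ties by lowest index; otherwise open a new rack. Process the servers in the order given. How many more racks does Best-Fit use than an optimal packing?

1

Best-Fit: [5,18] [7,5] [17] [16] [15] → 5 racks.
Total size 83U; any packing needs at least ⌈83/24⌉ = 4 racks.
An optimal packing achieves that bound: [18,5] [17,7] [16,5] [15] → 4 racks.
Excess: 5 − 4 = 1.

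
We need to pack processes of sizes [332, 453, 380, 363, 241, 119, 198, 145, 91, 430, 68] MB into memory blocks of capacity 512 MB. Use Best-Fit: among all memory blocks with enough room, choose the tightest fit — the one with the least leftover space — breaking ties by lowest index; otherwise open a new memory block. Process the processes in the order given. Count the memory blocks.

6 memory blocks

memory block 1: place 332 MB, 180 MB left
memory block 2: place 453 MB, 59 MB left
memory block 3: place 380 MB, 132 MB left
memory block 4: place 363 MB, 149 MB left
memory block 5: place 241 MB, 271 MB left
memory block 3: place 119 MB, 13 MB left
memory block 5: place 198 MB, 73 MB left
memory block 4: place 145 MB, 4 MB left
memory block 1: place 91 MB, 89 MB left
memory block 6: place 430 MB, 82 MB left
memory block 5: place 68 MB, 5 MB left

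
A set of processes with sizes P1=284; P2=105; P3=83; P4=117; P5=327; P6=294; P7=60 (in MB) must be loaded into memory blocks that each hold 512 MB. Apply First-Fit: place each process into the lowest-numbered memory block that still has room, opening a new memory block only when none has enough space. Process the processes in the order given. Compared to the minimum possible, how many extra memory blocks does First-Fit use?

0

First-Fit: [284,105,83] [117,327,60] [294] → 3 memory blocks.
Total size 1270 MB; any packing needs at least ⌈1270/512⌉ = 3 memory blocks.
So 3 is already optimal.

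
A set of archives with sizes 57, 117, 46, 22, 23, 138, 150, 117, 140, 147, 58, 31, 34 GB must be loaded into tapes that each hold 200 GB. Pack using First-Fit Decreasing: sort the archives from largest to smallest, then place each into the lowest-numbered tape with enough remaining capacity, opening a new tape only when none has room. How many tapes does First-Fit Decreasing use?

6 tapes

Sorted descending: 150, 147, 140, 138, 117, 117, 58, 57, 46, 34, 31, 23, 22.
150 GB → tape 1 (remaining 50 GB)
147 GB → tape 2 (remaining 53 GB)
140 GB → tape 3 (remaining 60 GB)
138 GB → tape 4 (remaining 62 GB)
117 GB → tape 5 (remaining 83 GB)
117 GB → tape 6 (remaining 83 GB)
58 GB → tape 3 (remaining 2 GB)
57 GB → tape 4 (remaining 5 GB)
46 GB → tape 1 (remaining 4 GB)
34 GB → tape 2 (remaining 19 GB)
31 GB → tape 5 (remaining 52 GB)
23 GB → tape 5 (remaining 29 GB)
22 GB → tape 5 (remaining 7 GB)
Final tapes: [150,46] [147,34] [140,58] [138,57] [117,31,23,22] [117].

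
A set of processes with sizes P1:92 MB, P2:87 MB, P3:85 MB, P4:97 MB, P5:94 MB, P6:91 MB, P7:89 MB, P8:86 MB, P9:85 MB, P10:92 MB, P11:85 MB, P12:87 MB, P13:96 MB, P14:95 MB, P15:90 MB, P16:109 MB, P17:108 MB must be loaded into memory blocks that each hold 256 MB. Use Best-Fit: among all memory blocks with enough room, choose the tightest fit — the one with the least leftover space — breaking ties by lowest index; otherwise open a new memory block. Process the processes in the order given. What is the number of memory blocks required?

memory block 1: place P1 (92 MB), 164 MB left
memory block 1: place P2 (87 MB), 77 MB left
memory block 2: place P3 (85 MB), 171 MB left
memory block 2: place P4 (97 MB), 74 MB left
memory block 3: place P5 (94 MB), 162 MB left
memory block 3: place P6 (91 MB), 71 MB left
memory block 4: place P7 (89 MB), 167 MB left
memory block 4: place P8 (86 MB), 81 MB left
memory block 5: place P9 (85 MB), 171 MB left
memory block 5: place P10 (92 MB), 79 MB left
memory block 6: place P11 (85 MB), 171 MB left
memory block 6: place P12 (87 MB), 84 MB left
memory block 7: place P13 (96 MB), 160 MB left
memory block 7: place P14 (95 MB), 65 MB left
memory block 8: place P15 (90 MB), 166 MB left
memory block 8: place P16 (109 MB), 57 MB left
memory block 9: place P17 (108 MB), 148 MB left
Final memory blocks: [92,87] [85,97] [94,91] [89,86] [85,92] [85,87] [96,95] [90,109] [108].

9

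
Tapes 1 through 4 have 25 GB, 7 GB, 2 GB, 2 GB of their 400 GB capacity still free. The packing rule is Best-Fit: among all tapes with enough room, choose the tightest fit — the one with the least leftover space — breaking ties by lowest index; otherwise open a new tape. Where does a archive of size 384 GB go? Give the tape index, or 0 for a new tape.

No tape has ≥ 384 GB free, so a new tape is opened.

0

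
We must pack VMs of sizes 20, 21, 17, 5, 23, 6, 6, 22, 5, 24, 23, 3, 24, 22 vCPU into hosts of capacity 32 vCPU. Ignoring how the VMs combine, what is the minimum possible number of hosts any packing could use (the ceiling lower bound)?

Total size = 20 + 21 + 17 + 5 + 23 + 6 + 6 + 22 + 5 + 24 + 23 + 3 + 24 + 22 = 221 vCPU.
⌈221 / 32⌉ = 7.

7 hosts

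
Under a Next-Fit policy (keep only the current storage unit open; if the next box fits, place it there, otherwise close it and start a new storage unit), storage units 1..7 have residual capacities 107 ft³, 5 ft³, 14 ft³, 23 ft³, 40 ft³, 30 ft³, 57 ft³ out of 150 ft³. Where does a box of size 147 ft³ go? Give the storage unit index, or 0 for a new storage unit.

0

Next-Fit only looks at storage unit 7, which has 57 ft³ free.
147 ft³ does not fit, so a new storage unit is opened.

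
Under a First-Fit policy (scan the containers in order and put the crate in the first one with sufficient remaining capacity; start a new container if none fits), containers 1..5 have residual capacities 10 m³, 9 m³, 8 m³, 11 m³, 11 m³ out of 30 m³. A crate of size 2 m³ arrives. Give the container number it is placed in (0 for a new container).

Containers with room: container 1 (10 m³), container 2 (9 m³), container 3 (8 m³), container 4 (11 m³), container 5 (11 m³).
The first with room is container 1.

1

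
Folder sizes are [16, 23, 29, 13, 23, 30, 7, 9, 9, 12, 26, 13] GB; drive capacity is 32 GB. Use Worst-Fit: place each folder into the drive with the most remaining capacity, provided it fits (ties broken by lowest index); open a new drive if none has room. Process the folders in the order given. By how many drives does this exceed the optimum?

1

Worst-Fit: [16,13] [23,7] [29] [23,9] [30] [9,12] [26] [13] → 8 drives.
Total size 210 GB; any packing needs at least ⌈210/32⌉ = 7 drives.
An optimal packing achieves that bound: [30] [29] [26] [23,9] [23,9] [16,13] [13,12,7] → 7 drives.
Excess: 8 − 7 = 1.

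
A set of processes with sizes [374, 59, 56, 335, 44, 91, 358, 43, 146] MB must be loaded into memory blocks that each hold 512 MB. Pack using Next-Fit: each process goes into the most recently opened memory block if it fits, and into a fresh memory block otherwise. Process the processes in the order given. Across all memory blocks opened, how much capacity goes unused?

memory block 1: place 374 MB, 138 MB left
memory block 1: place 59 MB, 79 MB left
memory block 1: place 56 MB, 23 MB left
memory block 2: place 335 MB, 177 MB left
memory block 2: place 44 MB, 133 MB left
memory block 2: place 91 MB, 42 MB left
memory block 3: place 358 MB, 154 MB left
memory block 3: place 43 MB, 111 MB left
memory block 4: place 146 MB, 366 MB left
4 memory blocks × 512 MB = 2048 MB; used 1506 MB; unused 542 MB.

542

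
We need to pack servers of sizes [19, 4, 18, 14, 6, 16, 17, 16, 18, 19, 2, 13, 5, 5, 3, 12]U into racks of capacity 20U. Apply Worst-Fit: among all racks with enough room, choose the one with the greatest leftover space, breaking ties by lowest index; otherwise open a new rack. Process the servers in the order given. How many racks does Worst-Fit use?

11

19U → rack 1 (remaining 1U)
4U → rack 2 (remaining 16U)
18U → rack 3 (remaining 2U)
14U → rack 2 (remaining 2U)
6U → rack 4 (remaining 14U)
16U → rack 5 (remaining 4U)
17U → rack 6 (remaining 3U)
16U → rack 7 (remaining 4U)
18U → rack 8 (remaining 2U)
19U → rack 9 (remaining 1U)
2U → rack 4 (remaining 12U)
13U → rack 10 (remaining 7U)
5U → rack 4 (remaining 7U)
5U → rack 4 (remaining 2U)
3U → rack 10 (remaining 4U)
12U → rack 11 (remaining 8U)
Final racks: [19] [4,14] [18] [6,2,5,5] [16] [17] [16] [18] [19] [13,3] [12].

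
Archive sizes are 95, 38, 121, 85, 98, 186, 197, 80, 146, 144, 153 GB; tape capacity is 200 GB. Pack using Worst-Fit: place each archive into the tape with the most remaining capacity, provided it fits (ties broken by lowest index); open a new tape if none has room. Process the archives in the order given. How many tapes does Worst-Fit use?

9

Put 95 GB in tape 1; 105 GB remain.
Put 38 GB in tape 1; 67 GB remain.
Put 121 GB in tape 2; 79 GB remain.
Put 85 GB in tape 3; 115 GB remain.
Put 98 GB in tape 3; 17 GB remain.
Put 186 GB in tape 4; 14 GB remain.
Put 197 GB in tape 5; 3 GB remain.
Put 80 GB in tape 6; 120 GB remain.
Put 146 GB in tape 7; 54 GB remain.
Put 144 GB in tape 8; 56 GB remain.
Put 153 GB in tape 9; 47 GB remain.
Final tapes: [95,38] [121] [85,98] [186] [197] [80] [146] [144] [153].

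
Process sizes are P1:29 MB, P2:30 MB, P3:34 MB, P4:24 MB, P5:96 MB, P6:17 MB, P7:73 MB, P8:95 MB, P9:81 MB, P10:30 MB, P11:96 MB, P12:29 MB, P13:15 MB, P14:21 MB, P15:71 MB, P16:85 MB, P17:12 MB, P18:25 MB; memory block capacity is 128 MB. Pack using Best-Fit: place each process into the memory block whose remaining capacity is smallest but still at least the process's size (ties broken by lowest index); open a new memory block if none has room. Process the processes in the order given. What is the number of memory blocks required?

8

P1 (29 MB) → memory block 1 (remaining 99 MB)
P2 (30 MB) → memory block 1 (remaining 69 MB)
P3 (34 MB) → memory block 1 (remaining 35 MB)
P4 (24 MB) → memory block 1 (remaining 11 MB)
P5 (96 MB) → memory block 2 (remaining 32 MB)
P6 (17 MB) → memory block 2 (remaining 15 MB)
P7 (73 MB) → memory block 3 (remaining 55 MB)
P8 (95 MB) → memory block 4 (remaining 33 MB)
P9 (81 MB) → memory block 5 (remaining 47 MB)
P10 (30 MB) → memory block 4 (remaining 3 MB)
P11 (96 MB) → memory block 6 (remaining 32 MB)
P12 (29 MB) → memory block 6 (remaining 3 MB)
P13 (15 MB) → memory block 2 (remaining 0 MB)
P14 (21 MB) → memory block 5 (remaining 26 MB)
P15 (71 MB) → memory block 7 (remaining 57 MB)
P16 (85 MB) → memory block 8 (remaining 43 MB)
P17 (12 MB) → memory block 5 (remaining 14 MB)
P18 (25 MB) → memory block 8 (remaining 18 MB)
Final memory blocks: [29,30,34,24] [96,17,15] [73] [95,30] [81,21,12] [96,29] [71] [85,25].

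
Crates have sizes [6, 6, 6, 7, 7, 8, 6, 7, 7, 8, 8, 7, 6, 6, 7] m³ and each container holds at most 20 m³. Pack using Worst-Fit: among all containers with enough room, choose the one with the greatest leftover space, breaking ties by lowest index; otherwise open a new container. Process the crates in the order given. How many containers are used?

7

Put 6 m³ in container 1; 14 m³ remain.
Put 6 m³ in container 1; 8 m³ remain.
Put 6 m³ in container 1; 2 m³ remain.
Put 7 m³ in container 2; 13 m³ remain.
Put 7 m³ in container 2; 6 m³ remain.
Put 8 m³ in container 3; 12 m³ remain.
Put 6 m³ in container 3; 6 m³ remain.
Put 7 m³ in container 4; 13 m³ remain.
Put 7 m³ in container 4; 6 m³ remain.
Put 8 m³ in container 5; 12 m³ remain.
Put 8 m³ in container 5; 4 m³ remain.
Put 7 m³ in container 6; 13 m³ remain.
Put 6 m³ in container 6; 7 m³ remain.
Put 6 m³ in container 6; 1 m³ remain.
Put 7 m³ in container 7; 13 m³ remain.
Final containers: [6,6,6] [7,7] [8,6] [7,7] [8,8] [7,6,6] [7].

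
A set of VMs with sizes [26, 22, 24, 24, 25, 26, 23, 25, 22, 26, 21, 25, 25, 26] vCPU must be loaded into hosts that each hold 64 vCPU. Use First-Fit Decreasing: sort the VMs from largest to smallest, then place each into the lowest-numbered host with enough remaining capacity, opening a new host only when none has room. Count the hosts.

7 hosts

Sorted descending: 26, 26, 26, 26, 25, 25, 25, 25, 24, 24, 23, 22, 22, 21.
Put 26 vCPU in host 1; 38 vCPU remain.
Put 26 vCPU in host 1; 12 vCPU remain.
Put 26 vCPU in host 2; 38 vCPU remain.
Put 26 vCPU in host 2; 12 vCPU remain.
Put 25 vCPU in host 3; 39 vCPU remain.
Put 25 vCPU in host 3; 14 vCPU remain.
Put 25 vCPU in host 4; 39 vCPU remain.
Put 25 vCPU in host 4; 14 vCPU remain.
Put 24 vCPU in host 5; 40 vCPU remain.
Put 24 vCPU in host 5; 16 vCPU remain.
Put 23 vCPU in host 6; 41 vCPU remain.
Put 22 vCPU in host 6; 19 vCPU remain.
Put 22 vCPU in host 7; 42 vCPU remain.
Put 21 vCPU in host 7; 21 vCPU remain.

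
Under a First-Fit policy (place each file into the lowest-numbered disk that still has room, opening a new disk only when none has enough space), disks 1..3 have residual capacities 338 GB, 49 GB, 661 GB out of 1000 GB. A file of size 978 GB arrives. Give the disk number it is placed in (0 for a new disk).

No disk has ≥ 978 GB free, so a new disk is opened.

0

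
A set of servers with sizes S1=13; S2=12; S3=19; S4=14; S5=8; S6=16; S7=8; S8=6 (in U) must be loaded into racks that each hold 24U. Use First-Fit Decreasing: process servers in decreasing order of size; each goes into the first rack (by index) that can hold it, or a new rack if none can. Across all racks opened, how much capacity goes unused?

24

Sorted descending: 19, 16, 14, 13, 12, 8, 8, 6.
rack 1: place 19U, 5U left
rack 2: place 16U, 8U left
rack 3: place 14U, 10U left
rack 4: place 13U, 11U left
rack 5: place 12U, 12U left
rack 2: place 8U, 0U left
rack 3: place 8U, 2U left
rack 4: place 6U, 5U left
5 racks × 24U = 120U; used 96U; unused 24U.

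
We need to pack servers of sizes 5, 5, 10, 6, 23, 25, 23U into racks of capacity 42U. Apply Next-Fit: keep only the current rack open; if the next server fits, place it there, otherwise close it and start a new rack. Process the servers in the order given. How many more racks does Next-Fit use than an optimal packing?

Next-Fit: [5,5,10,6] [23] [25] [23] → 4 racks.
Total size 97U; any packing needs at least ⌈97/42⌉ = 3 racks.
An optimal packing achieves that bound: [25,10,6] [23,5,5] [23] → 3 racks.
Excess: 4 − 3 = 1.

1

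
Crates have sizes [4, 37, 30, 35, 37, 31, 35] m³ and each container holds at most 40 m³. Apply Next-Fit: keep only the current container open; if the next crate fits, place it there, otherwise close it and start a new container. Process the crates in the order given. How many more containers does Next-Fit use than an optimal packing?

1

Next-Fit: [4] [37] [30] [35] [37] [31] [35] → 7 containers.
Total size 209 m³; any packing needs at least ⌈209/40⌉ = 6 containers.
An optimal packing achieves that bound: [37] [37] [35,4] [35] [31] [30] → 6 containers.
Excess: 7 − 6 = 1.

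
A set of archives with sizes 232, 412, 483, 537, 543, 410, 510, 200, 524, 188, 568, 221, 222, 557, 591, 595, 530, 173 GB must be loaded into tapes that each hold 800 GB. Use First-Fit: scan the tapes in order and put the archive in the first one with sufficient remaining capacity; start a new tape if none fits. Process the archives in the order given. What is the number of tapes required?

Put 232 GB in tape 1; 568 GB remain.
Put 412 GB in tape 1; 156 GB remain.
Put 483 GB in tape 2; 317 GB remain.
Put 537 GB in tape 3; 263 GB remain.
Put 543 GB in tape 4; 257 GB remain.
Put 410 GB in tape 5; 390 GB remain.
Put 510 GB in tape 6; 290 GB remain.
Put 200 GB in tape 2; 117 GB remain.
Put 524 GB in tape 7; 276 GB remain.
Put 188 GB in tape 3; 75 GB remain.
Put 568 GB in tape 8; 232 GB remain.
Put 221 GB in tape 4; 36 GB remain.
Put 222 GB in tape 5; 168 GB remain.
Put 557 GB in tape 9; 243 GB remain.
Put 591 GB in tape 10; 209 GB remain.
Put 595 GB in tape 11; 205 GB remain.
Put 530 GB in tape 12; 270 GB remain.
Put 173 GB in tape 6; 117 GB remain.
Final tapes: [232,412] [483,200] [537,188] [543,221] [410,222] [510,173] [524] [568] [557] [591] [595] [530].

12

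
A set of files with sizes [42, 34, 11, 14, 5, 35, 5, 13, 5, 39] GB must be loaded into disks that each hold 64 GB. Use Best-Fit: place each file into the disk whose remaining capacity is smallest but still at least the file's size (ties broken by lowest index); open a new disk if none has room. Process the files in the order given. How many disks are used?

disk 1: place 42 GB, 22 GB left
disk 2: place 34 GB, 30 GB left
disk 1: place 11 GB, 11 GB left
disk 2: place 14 GB, 16 GB left
disk 1: place 5 GB, 6 GB left
disk 3: place 35 GB, 29 GB left
disk 1: place 5 GB, 1 GB left
disk 2: place 13 GB, 3 GB left
disk 3: place 5 GB, 24 GB left
disk 4: place 39 GB, 25 GB left

4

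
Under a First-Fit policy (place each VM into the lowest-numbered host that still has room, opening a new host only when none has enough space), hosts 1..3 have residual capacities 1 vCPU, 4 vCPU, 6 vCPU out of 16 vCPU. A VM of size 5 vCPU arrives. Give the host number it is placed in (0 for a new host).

3

Hosts with room: host 3 (6 vCPU).
The first with room is host 3.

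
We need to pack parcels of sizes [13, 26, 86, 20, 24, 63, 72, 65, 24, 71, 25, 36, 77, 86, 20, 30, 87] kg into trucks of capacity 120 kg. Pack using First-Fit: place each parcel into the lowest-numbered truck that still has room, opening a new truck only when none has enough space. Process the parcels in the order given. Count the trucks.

truck 1: place 13 kg, 107 kg left
truck 1: place 26 kg, 81 kg left
truck 2: place 86 kg, 34 kg left
truck 1: place 20 kg, 61 kg left
truck 1: place 24 kg, 37 kg left
truck 3: place 63 kg, 57 kg left
truck 4: place 72 kg, 48 kg left
truck 5: place 65 kg, 55 kg left
truck 1: place 24 kg, 13 kg left
truck 6: place 71 kg, 49 kg left
truck 2: place 25 kg, 9 kg left
truck 3: place 36 kg, 21 kg left
truck 7: place 77 kg, 43 kg left
truck 8: place 86 kg, 34 kg left
truck 3: place 20 kg, 1 kg left
truck 4: place 30 kg, 18 kg left
truck 9: place 87 kg, 33 kg left
Final trucks: [13,26,20,24,24] [86,25] [63,36,20] [72,30] [65] [71] [77] [86] [87].

9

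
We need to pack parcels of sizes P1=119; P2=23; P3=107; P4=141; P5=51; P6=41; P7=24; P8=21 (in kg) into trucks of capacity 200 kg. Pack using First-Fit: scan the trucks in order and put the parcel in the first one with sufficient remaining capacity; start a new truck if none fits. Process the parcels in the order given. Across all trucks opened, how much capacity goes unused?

73

Put P1 (119 kg) in truck 1; 81 kg remain.
Put P2 (23 kg) in truck 1; 58 kg remain.
Put P3 (107 kg) in truck 2; 93 kg remain.
Put P4 (141 kg) in truck 3; 59 kg remain.
Put P5 (51 kg) in truck 1; 7 kg remain.
Put P6 (41 kg) in truck 2; 52 kg remain.
Put P7 (24 kg) in truck 2; 28 kg remain.
Put P8 (21 kg) in truck 2; 7 kg remain.
3 trucks × 200 kg = 600 kg; used 527 kg; unused 73 kg.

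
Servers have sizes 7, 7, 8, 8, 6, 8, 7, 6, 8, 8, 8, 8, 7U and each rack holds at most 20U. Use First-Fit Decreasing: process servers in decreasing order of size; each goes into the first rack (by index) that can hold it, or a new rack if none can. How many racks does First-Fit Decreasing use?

6

Sorted descending: 8, 8, 8, 8, 8, 8, 8, 7, 7, 7, 7, 6, 6.
Put 8U in rack 1; 12U remain.
Put 8U in rack 1; 4U remain.
Put 8U in rack 2; 12U remain.
Put 8U in rack 2; 4U remain.
Put 8U in rack 3; 12U remain.
Put 8U in rack 3; 4U remain.
Put 8U in rack 4; 12U remain.
Put 7U in rack 4; 5U remain.
Put 7U in rack 5; 13U remain.
Put 7U in rack 5; 6U remain.
Put 7U in rack 6; 13U remain.
Put 6U in rack 5; 0U remain.
Put 6U in rack 6; 7U remain.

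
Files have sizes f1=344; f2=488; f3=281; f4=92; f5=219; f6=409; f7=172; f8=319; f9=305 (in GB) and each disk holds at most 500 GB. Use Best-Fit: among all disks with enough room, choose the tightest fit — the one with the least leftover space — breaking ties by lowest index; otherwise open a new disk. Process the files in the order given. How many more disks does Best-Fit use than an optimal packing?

0

Best-Fit: [344,92] [488] [281,219] [409] [172,319] [305] → 6 disks.
Total size 2629 GB; any packing needs at least ⌈2629/500⌉ = 6 disks.
So 6 is already optimal.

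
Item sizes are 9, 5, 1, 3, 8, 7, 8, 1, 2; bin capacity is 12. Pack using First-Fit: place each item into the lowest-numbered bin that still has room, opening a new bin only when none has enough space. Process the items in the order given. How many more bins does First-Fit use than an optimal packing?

1

First-Fit: [9,1,1] [5,3,2] [8] [7] [8] → 5 bins.
Total size 44; any packing needs at least ⌈44/12⌉ = 4 bins.
An optimal packing achieves that bound: [9,3] [8,2,1,1] [8] [7,5] → 4 bins.
Excess: 5 − 4 = 1.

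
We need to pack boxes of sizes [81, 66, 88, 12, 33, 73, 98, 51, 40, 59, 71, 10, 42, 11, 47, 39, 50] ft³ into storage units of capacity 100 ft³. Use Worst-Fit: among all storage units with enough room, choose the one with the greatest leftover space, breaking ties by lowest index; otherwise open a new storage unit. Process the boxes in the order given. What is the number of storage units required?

10

81 ft³ → storage unit 1 (remaining 19 ft³)
66 ft³ → storage unit 2 (remaining 34 ft³)
88 ft³ → storage unit 3 (remaining 12 ft³)
12 ft³ → storage unit 2 (remaining 22 ft³)
33 ft³ → storage unit 4 (remaining 67 ft³)
73 ft³ → storage unit 5 (remaining 27 ft³)
98 ft³ → storage unit 6 (remaining 2 ft³)
51 ft³ → storage unit 4 (remaining 16 ft³)
40 ft³ → storage unit 7 (remaining 60 ft³)
59 ft³ → storage unit 7 (remaining 1 ft³)
71 ft³ → storage unit 8 (remaining 29 ft³)
10 ft³ → storage unit 8 (remaining 19 ft³)
42 ft³ → storage unit 9 (remaining 58 ft³)
11 ft³ → storage unit 9 (remaining 47 ft³)
47 ft³ → storage unit 9 (remaining 0 ft³)
39 ft³ → storage unit 10 (remaining 61 ft³)
50 ft³ → storage unit 10 (remaining 11 ft³)
Final storage units: [81] [66,12] [88] [33,51] [73] [98] [40,59] [71,10] [42,11,47] [39,50].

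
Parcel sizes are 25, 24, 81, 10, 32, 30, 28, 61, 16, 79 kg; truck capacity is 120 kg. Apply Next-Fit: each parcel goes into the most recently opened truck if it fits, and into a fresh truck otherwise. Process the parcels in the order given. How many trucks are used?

Put 25 kg in truck 1; 95 kg remain.
Put 24 kg in truck 1; 71 kg remain.
Put 81 kg in truck 2; 39 kg remain.
Put 10 kg in truck 2; 29 kg remain.
Put 32 kg in truck 3; 88 kg remain.
Put 30 kg in truck 3; 58 kg remain.
Put 28 kg in truck 3; 30 kg remain.
Put 61 kg in truck 4; 59 kg remain.
Put 16 kg in truck 4; 43 kg remain.
Put 79 kg in truck 5; 41 kg remain.
Final trucks: [25,24] [81,10] [32,30,28] [61,16] [79].

5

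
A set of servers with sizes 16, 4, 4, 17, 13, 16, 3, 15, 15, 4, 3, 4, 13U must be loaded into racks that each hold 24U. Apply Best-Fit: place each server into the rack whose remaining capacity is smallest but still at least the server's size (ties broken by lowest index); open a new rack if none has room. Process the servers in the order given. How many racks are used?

Put 16U in rack 1; 8U remain.
Put 4U in rack 1; 4U remain.
Put 4U in rack 1; 0U remain.
Put 17U in rack 2; 7U remain.
Put 13U in rack 3; 11U remain.
Put 16U in rack 4; 8U remain.
Put 3U in rack 2; 4U remain.
Put 15U in rack 5; 9U remain.
Put 15U in rack 6; 9U remain.
Put 4U in rack 2; 0U remain.
Put 3U in rack 4; 5U remain.
Put 4U in rack 4; 1U remain.
Put 13U in rack 7; 11U remain.
Final racks: [16,4,4] [17,3,4] [13] [16,3,4] [15] [15] [13].

7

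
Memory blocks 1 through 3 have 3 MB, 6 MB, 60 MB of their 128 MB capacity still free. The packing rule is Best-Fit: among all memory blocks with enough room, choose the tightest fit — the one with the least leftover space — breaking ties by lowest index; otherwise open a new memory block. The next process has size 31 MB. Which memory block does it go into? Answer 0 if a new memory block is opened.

3

Memory blocks with room: memory block 3 (60 MB).
Tightest fit is memory block 3 with 60 MB free.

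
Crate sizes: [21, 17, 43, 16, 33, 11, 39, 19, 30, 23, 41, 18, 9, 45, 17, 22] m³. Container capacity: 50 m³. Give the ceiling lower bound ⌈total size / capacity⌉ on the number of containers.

9

Total size = 21 + 17 + 43 + 16 + 33 + 11 + 39 + 19 + 30 + 23 + 41 + 18 + 9 + 45 + 17 + 22 = 404 m³.
⌈404 / 50⌉ = 9.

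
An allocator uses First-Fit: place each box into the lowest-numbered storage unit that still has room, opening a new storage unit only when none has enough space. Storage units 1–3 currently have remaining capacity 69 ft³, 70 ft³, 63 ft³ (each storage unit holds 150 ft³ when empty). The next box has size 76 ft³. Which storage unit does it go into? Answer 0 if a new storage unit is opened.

No storage unit has ≥ 76 ft³ free, so a new storage unit is opened.

0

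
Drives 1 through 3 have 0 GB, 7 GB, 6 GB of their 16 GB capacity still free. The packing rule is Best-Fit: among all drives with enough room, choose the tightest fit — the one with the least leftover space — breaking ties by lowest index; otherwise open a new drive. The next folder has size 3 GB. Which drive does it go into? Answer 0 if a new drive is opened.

3

Drives with room: drive 2 (7 GB), drive 3 (6 GB).
Tightest fit is drive 3 with 6 GB free.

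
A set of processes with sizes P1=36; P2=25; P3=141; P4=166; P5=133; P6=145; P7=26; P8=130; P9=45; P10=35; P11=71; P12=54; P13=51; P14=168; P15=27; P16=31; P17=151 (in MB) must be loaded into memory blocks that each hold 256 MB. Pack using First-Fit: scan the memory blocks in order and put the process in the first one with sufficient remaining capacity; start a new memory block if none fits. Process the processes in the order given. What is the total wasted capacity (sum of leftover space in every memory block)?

P1 (36 MB) → memory block 1 (remaining 220 MB)
P2 (25 MB) → memory block 1 (remaining 195 MB)
P3 (141 MB) → memory block 1 (remaining 54 MB)
P4 (166 MB) → memory block 2 (remaining 90 MB)
P5 (133 MB) → memory block 3 (remaining 123 MB)
P6 (145 MB) → memory block 4 (remaining 111 MB)
P7 (26 MB) → memory block 1 (remaining 28 MB)
P8 (130 MB) → memory block 5 (remaining 126 MB)
P9 (45 MB) → memory block 2 (remaining 45 MB)
P10 (35 MB) → memory block 2 (remaining 10 MB)
P11 (71 MB) → memory block 3 (remaining 52 MB)
P12 (54 MB) → memory block 4 (remaining 57 MB)
P13 (51 MB) → memory block 3 (remaining 1 MB)
P14 (168 MB) → memory block 6 (remaining 88 MB)
P15 (27 MB) → memory block 1 (remaining 1 MB)
P16 (31 MB) → memory block 4 (remaining 26 MB)
P17 (151 MB) → memory block 7 (remaining 105 MB)
7 memory blocks × 256 MB = 1792 MB; used 1435 MB; unused 357 MB.

357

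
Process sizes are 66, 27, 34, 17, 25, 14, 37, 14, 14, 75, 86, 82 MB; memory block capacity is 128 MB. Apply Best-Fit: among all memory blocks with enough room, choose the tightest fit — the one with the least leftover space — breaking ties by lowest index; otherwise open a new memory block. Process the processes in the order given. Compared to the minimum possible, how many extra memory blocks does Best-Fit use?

1

Best-Fit: [66,27,34] [17,25,14,37,14,14] [75] [86] [82] → 5 memory blocks.
Total size 491 MB; any packing needs at least ⌈491/128⌉ = 4 memory blocks.
An optimal packing achieves that bound: [86,37] [82,34] [75,27,25] [66,17,14,14,14] → 4 memory blocks.
Excess: 5 − 4 = 1.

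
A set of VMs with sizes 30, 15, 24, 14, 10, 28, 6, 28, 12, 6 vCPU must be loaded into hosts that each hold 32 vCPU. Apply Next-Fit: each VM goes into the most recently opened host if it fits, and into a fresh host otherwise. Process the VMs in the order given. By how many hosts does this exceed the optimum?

2

Next-Fit: [30] [15] [24] [14,10] [28] [6] [28] [12,6] → 8 hosts.
Total size 173 vCPU; any packing needs at least ⌈173/32⌉ = 6 hosts.
An optimal packing achieves that bound: [30] [28] [28] [24,6] [15,14] [12,10,6] → 6 hosts.
Excess: 8 − 6 = 2.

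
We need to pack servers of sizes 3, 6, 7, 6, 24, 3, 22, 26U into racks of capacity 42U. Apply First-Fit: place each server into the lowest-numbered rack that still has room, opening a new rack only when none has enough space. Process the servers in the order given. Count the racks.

3U → rack 1 (remaining 39U)
6U → rack 1 (remaining 33U)
7U → rack 1 (remaining 26U)
6U → rack 1 (remaining 20U)
24U → rack 2 (remaining 18U)
3U → rack 1 (remaining 17U)
22U → rack 3 (remaining 20U)
26U → rack 4 (remaining 16U)
Final racks: [3,6,7,6,3] [24] [22] [26].

4 racks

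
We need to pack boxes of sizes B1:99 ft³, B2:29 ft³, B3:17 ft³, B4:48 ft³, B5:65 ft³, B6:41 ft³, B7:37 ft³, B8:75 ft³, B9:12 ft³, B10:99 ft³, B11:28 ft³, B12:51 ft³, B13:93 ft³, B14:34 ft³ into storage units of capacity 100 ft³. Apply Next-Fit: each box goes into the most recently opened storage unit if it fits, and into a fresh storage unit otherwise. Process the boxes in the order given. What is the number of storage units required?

storage unit 1: place B1 (99 ft³), 1 ft³ left
storage unit 2: place B2 (29 ft³), 71 ft³ left
storage unit 2: place B3 (17 ft³), 54 ft³ left
storage unit 2: place B4 (48 ft³), 6 ft³ left
storage unit 3: place B5 (65 ft³), 35 ft³ left
storage unit 4: place B6 (41 ft³), 59 ft³ left
storage unit 4: place B7 (37 ft³), 22 ft³ left
storage unit 5: place B8 (75 ft³), 25 ft³ left
storage unit 5: place B9 (12 ft³), 13 ft³ left
storage unit 6: place B10 (99 ft³), 1 ft³ left
storage unit 7: place B11 (28 ft³), 72 ft³ left
storage unit 7: place B12 (51 ft³), 21 ft³ left
storage unit 8: place B13 (93 ft³), 7 ft³ left
storage unit 9: place B14 (34 ft³), 66 ft³ left

9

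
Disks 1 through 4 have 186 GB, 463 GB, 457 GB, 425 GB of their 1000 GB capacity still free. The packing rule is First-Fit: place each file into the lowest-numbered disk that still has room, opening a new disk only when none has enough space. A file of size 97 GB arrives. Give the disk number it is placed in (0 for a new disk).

1

Disks with room: disk 1 (186 GB), disk 2 (463 GB), disk 3 (457 GB), disk 4 (425 GB).
The first with room is disk 1.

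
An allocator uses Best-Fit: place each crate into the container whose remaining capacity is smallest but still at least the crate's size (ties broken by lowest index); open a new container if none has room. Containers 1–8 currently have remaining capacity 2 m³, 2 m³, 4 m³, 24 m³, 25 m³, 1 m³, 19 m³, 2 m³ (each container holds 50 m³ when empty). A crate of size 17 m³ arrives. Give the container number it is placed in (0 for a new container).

Containers with room: container 4 (24 m³), container 5 (25 m³), container 7 (19 m³).
Tightest fit is container 7 with 19 m³ free.

7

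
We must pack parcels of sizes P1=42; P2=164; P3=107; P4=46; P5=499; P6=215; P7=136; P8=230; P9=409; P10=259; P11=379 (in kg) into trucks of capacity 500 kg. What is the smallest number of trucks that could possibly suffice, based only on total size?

5

Total size = 42 + 164 + 107 + 46 + 499 + 215 + 136 + 230 + 409 + 259 + 379 = 2486 kg.
⌈2486 / 500⌉ = 5.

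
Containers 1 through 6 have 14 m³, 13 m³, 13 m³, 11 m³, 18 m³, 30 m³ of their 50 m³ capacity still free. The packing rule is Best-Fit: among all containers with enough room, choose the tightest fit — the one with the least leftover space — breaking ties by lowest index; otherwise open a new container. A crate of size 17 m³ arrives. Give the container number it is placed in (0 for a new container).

5

Containers with room: container 5 (18 m³), container 6 (30 m³).
Tightest fit is container 5 with 18 m³ free.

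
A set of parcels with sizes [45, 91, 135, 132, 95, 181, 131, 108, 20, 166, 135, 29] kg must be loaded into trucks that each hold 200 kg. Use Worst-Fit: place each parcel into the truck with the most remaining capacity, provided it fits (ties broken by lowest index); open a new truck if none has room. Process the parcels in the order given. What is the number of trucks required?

9

truck 1: place 45 kg, 155 kg left
truck 1: place 91 kg, 64 kg left
truck 2: place 135 kg, 65 kg left
truck 3: place 132 kg, 68 kg left
truck 4: place 95 kg, 105 kg left
truck 5: place 181 kg, 19 kg left
truck 6: place 131 kg, 69 kg left
truck 7: place 108 kg, 92 kg left
truck 4: place 20 kg, 85 kg left
truck 8: place 166 kg, 34 kg left
truck 9: place 135 kg, 65 kg left
truck 7: place 29 kg, 63 kg left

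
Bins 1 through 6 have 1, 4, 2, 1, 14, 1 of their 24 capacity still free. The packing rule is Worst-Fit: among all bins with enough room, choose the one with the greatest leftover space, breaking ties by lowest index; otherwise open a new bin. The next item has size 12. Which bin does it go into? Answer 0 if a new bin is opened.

Bins with room: bin 5 (14).
Most room is bin 5 with 14 free.

5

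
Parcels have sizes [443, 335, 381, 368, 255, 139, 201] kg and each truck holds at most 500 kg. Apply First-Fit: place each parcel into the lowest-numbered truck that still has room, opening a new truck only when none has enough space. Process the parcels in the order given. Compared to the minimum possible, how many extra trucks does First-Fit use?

0

First-Fit: [443] [335,139] [381] [368] [255,201] → 5 trucks.
Total size 2122 kg; any packing needs at least ⌈2122/500⌉ = 5 trucks.
So 5 is already optimal.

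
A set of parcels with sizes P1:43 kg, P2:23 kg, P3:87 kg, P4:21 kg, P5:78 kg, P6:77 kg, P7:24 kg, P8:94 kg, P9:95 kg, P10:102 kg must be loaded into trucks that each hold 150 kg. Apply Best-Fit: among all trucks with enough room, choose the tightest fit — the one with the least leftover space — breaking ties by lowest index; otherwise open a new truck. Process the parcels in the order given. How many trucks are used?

P1 (43 kg) → truck 1 (remaining 107 kg)
P2 (23 kg) → truck 1 (remaining 84 kg)
P3 (87 kg) → truck 2 (remaining 63 kg)
P4 (21 kg) → truck 2 (remaining 42 kg)
P5 (78 kg) → truck 1 (remaining 6 kg)
P6 (77 kg) → truck 3 (remaining 73 kg)
P7 (24 kg) → truck 2 (remaining 18 kg)
P8 (94 kg) → truck 4 (remaining 56 kg)
P9 (95 kg) → truck 5 (remaining 55 kg)
P10 (102 kg) → truck 6 (remaining 48 kg)
Final trucks: [43,23,78] [87,21,24] [77] [94] [95] [102].

6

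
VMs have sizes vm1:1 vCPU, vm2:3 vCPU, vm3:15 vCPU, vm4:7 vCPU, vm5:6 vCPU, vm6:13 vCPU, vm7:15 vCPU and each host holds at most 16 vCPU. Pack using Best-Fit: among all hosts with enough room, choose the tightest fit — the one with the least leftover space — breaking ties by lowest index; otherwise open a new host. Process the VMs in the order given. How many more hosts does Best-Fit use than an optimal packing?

1

Best-Fit: [1,3,7] [15] [6] [13] [15] → 5 hosts.
Total size 60 vCPU; any packing needs at least ⌈60/16⌉ = 4 hosts.
An optimal packing achieves that bound: [15,1] [15] [13,3] [7,6] → 4 hosts.
Excess: 5 − 4 = 1.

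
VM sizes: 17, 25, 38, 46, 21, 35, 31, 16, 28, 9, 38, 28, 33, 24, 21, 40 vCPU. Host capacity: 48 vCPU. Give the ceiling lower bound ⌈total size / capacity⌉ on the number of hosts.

Total size = 17 + 25 + 38 + 46 + 21 + 35 + 31 + 16 + 28 + 9 + 38 + 28 + 33 + 24 + 21 + 40 = 450 vCPU.
⌈450 / 48⌉ = 10.

10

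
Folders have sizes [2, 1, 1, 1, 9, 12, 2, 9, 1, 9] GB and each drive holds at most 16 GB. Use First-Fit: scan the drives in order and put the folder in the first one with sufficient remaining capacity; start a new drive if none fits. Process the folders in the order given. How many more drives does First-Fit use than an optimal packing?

0

First-Fit: [2,1,1,1,9,2] [12,1] [9] [9] → 4 drives.
4 folders exceed 8 GB (half the capacity), and no two of those can share a drive, so at least 4 drives are needed.
So 4 is already optimal.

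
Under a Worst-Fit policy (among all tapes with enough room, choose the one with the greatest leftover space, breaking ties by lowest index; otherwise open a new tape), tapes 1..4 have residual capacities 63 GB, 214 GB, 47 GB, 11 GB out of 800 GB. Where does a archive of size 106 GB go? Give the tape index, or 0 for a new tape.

2

Tapes with room: tape 2 (214 GB).
Most room is tape 2 with 214 GB free.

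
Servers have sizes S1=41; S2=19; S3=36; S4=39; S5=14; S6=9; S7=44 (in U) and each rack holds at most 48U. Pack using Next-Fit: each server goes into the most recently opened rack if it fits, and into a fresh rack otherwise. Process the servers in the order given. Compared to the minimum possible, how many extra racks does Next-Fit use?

1

Next-Fit: [41] [19] [36] [39] [14,9] [44] → 6 racks.
Total size 202U; any packing needs at least ⌈202/48⌉ = 5 racks.
An optimal packing achieves that bound: [44] [41] [39,9] [36] [19,14] → 5 racks.
Excess: 6 − 5 = 1.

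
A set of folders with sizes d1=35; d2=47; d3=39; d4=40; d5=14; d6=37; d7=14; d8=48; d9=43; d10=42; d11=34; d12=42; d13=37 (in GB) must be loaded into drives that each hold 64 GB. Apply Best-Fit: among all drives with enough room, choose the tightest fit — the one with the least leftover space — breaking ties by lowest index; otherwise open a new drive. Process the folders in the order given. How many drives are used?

d1 (35 GB) → drive 1 (remaining 29 GB)
d2 (47 GB) → drive 2 (remaining 17 GB)
d3 (39 GB) → drive 3 (remaining 25 GB)
d4 (40 GB) → drive 4 (remaining 24 GB)
d5 (14 GB) → drive 2 (remaining 3 GB)
d6 (37 GB) → drive 5 (remaining 27 GB)
d7 (14 GB) → drive 4 (remaining 10 GB)
d8 (48 GB) → drive 6 (remaining 16 GB)
d9 (43 GB) → drive 7 (remaining 21 GB)
d10 (42 GB) → drive 8 (remaining 22 GB)
d11 (34 GB) → drive 9 (remaining 30 GB)
d12 (42 GB) → drive 10 (remaining 22 GB)
d13 (37 GB) → drive 11 (remaining 27 GB)
Final drives: [35] [47,14] [39] [40,14] [37] [48] [43] [42] [34] [42] [37].

11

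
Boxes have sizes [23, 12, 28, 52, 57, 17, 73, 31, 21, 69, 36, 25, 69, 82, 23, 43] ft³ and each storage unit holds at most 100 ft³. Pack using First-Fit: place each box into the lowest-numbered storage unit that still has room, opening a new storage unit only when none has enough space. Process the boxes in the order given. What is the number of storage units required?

Put 23 ft³ in storage unit 1; 77 ft³ remain.
Put 12 ft³ in storage unit 1; 65 ft³ remain.
Put 28 ft³ in storage unit 1; 37 ft³ remain.
Put 52 ft³ in storage unit 2; 48 ft³ remain.
Put 57 ft³ in storage unit 3; 43 ft³ remain.
Put 17 ft³ in storage unit 1; 20 ft³ remain.
Put 73 ft³ in storage unit 4; 27 ft³ remain.
Put 31 ft³ in storage unit 2; 17 ft³ remain.
Put 21 ft³ in storage unit 3; 22 ft³ remain.
Put 69 ft³ in storage unit 5; 31 ft³ remain.
Put 36 ft³ in storage unit 6; 64 ft³ remain.
Put 25 ft³ in storage unit 4; 2 ft³ remain.
Put 69 ft³ in storage unit 7; 31 ft³ remain.
Put 82 ft³ in storage unit 8; 18 ft³ remain.
Put 23 ft³ in storage unit 5; 8 ft³ remain.
Put 43 ft³ in storage unit 6; 21 ft³ remain.
Final storage units: [23,12,28,17] [52,31] [57,21] [73,25] [69,23] [36,43] [69] [82].

8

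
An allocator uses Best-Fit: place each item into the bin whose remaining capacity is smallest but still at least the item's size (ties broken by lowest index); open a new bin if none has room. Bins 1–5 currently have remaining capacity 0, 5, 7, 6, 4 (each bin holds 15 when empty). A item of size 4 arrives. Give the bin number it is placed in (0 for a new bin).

Bins with room: bin 2 (5), bin 3 (7), bin 4 (6), bin 5 (4).
Tightest fit is bin 5 with 4 free.

5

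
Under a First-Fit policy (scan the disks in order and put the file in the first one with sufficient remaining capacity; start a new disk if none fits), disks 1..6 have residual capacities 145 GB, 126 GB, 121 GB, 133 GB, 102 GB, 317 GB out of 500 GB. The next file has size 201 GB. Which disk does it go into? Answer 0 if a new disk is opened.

Disks with room: disk 6 (317 GB).
The first with room is disk 6.

6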